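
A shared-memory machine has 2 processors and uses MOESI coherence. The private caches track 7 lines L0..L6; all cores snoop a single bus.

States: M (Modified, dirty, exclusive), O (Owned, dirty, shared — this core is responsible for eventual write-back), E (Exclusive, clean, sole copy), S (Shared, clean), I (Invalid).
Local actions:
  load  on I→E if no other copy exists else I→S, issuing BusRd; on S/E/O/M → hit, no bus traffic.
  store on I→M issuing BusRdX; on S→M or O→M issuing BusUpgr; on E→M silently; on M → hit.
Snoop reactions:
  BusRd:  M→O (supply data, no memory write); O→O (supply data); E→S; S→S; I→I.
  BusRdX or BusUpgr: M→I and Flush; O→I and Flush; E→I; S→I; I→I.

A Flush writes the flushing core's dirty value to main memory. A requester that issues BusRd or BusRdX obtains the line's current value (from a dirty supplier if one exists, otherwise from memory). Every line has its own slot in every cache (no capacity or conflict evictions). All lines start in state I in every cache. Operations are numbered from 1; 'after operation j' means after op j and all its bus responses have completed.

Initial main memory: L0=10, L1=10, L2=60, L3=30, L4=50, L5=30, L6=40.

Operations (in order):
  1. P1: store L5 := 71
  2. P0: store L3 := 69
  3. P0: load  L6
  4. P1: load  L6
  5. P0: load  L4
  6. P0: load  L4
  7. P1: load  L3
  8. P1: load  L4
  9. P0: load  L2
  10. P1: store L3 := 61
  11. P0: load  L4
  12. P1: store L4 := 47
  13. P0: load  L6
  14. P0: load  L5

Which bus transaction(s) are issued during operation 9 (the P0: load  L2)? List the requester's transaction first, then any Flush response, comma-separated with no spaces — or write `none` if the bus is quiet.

bus = BusRd

step 1: P1: store L5 := 71  ⟶  IM  (L5)  txn=BusRdX  M[L5]=30
step 2: P0: store L3 := 69  ⟶  MI  (L3)  txn=BusRdX  M[L3]=30
step 3: P0: load  L6  ⟶  EI  (L6)  txn=BusRd  M[L6]=40
step 4: P1: load  L6  ⟶  SS  (L6)  txn=BusRd  M[L6]=40
step 5: P0: load  L4  ⟶  EI  (L4)  txn=BusRd  M[L4]=50
step 6: P0: load  L4  ⟶  EI  (L4)  txn=∅  M[L4]=50
step 7: P1: load  L3  ⟶  OS  (L3)  txn=BusRd  M[L3]=30
step 8: P1: load  L4  ⟶  SS  (L4)  txn=BusRd  M[L4]=50
step 9: P0: load  L2  ⟶  EI  (L2)  txn=BusRd  M[L2]=60
step 10: P1: store L3 := 61  ⟶  IM  (L3)  txn=BusUpgr+Flush  M[L3]=69
step 11: P0: load  L4  ⟶  SS  (L4)  txn=∅  M[L4]=50
step 12: P1: store L4 := 47  ⟶  IM  (L4)  txn=BusUpgr  M[L4]=50
step 13: P0: load  L6  ⟶  SS  (L6)  txn=∅  M[L6]=40
step 14: P0: load  L5  ⟶  SO  (L5)  txn=BusRd  M[L5]=30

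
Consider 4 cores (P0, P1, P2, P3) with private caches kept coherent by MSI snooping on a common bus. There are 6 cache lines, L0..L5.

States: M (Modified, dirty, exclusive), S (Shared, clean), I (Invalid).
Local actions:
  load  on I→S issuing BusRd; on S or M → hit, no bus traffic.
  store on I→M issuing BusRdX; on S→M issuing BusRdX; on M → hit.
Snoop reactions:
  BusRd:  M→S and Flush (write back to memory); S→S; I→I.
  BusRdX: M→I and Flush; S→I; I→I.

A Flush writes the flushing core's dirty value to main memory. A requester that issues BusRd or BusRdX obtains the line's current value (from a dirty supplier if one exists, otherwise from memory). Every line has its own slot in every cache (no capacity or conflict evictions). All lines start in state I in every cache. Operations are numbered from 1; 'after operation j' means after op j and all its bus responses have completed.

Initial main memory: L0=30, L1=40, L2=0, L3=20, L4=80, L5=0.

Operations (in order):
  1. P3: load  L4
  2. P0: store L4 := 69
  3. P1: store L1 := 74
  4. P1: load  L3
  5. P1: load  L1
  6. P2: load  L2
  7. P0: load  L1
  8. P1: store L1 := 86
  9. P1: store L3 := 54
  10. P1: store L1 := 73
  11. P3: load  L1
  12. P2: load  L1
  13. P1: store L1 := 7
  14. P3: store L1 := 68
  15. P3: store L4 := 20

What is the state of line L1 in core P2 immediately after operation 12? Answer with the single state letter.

step 1: P3: load  L4  ⟶  IIIS  (L4)  txn=BusRd  M[L4]=80
step 2: P0: store L4 := 69  ⟶  MIII  (L4)  txn=BusRdX  M[L4]=80
step 3: P1: store L1 := 74  ⟶  IMII  (L1)  txn=BusRdX  M[L1]=40
step 4: P1: load  L3  ⟶  ISII  (L3)  txn=BusRd  M[L3]=20
step 5: P1: load  L1  ⟶  IMII  (L1)  txn=∅  M[L1]=40
step 6: P2: load  L2  ⟶  IISI  (L2)  txn=BusRd  M[L2]=0
step 7: P0: load  L1  ⟶  SSII  (L1)  txn=BusRd+Flush  M[L1]=74
step 8: P1: store L1 := 86  ⟶  IMII  (L1)  txn=BusRdX  M[L1]=74
step 9: P1: store L3 := 54  ⟶  IMII  (L3)  txn=BusRdX  M[L3]=20
step 10: P1: store L1 := 73  ⟶  IMII  (L1)  txn=∅  M[L1]=74
step 11: P3: load  L1  ⟶  ISIS  (L1)  txn=BusRd+Flush  M[L1]=73
step 12: P2: load  L1  ⟶  ISSS  (L1)  txn=BusRd  M[L1]=73
step 13: P1: store L1 := 7  ⟶  IMII  (L1)  txn=BusRdX  M[L1]=73
step 14: P3: store L1 := 68  ⟶  IIIM  (L1)  txn=BusRdX+Flush  M[L1]=7
step 15: P3: store L4 := 20  ⟶  IIIM  (L4)  txn=BusRdX+Flush  M[L4]=69

state = S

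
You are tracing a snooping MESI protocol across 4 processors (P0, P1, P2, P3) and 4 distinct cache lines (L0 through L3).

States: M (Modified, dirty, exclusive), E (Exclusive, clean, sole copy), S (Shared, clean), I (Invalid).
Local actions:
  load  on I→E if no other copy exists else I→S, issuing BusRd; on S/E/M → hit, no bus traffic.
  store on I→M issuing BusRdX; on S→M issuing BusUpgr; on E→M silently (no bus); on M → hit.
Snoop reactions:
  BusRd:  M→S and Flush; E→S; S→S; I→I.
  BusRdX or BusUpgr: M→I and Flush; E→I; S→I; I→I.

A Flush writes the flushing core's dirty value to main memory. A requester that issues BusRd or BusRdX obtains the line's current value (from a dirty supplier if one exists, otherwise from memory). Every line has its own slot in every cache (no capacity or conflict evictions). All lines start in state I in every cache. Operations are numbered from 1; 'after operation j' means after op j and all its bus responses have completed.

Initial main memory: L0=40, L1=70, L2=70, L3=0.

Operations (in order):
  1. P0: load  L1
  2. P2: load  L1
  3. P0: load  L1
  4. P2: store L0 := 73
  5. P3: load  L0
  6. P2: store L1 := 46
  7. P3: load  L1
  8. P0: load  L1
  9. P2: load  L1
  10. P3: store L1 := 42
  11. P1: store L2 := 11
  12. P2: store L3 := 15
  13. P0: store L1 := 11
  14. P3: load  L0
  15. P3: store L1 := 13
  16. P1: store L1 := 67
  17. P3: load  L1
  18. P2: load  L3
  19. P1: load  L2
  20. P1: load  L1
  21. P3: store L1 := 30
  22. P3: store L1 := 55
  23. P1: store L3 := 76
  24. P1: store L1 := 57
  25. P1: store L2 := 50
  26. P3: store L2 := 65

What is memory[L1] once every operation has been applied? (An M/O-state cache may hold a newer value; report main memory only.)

memory[L1] = 55

  op1 P0: load  L1 → E/I/I/I on L1; bus BusRd; mem=70
  op2 P2: load  L1 → S/I/S/I on L1; bus BusRd; mem=70
  op3 P0: load  L1 → S/I/S/I on L1; bus (none); mem=70
  op4 P2: store L0 := 73 → I/I/M/I on L0; bus BusRdX; mem=40
  op5 P3: load  L0 → I/I/S/S on L0; bus BusRd Flush; mem=73
  op6 P2: store L1 := 46 → I/I/M/I on L1; bus BusUpgr; mem=70
  op7 P3: load  L1 → I/I/S/S on L1; bus BusRd Flush; mem=46
  op8 P0: load  L1 → S/I/S/S on L1; bus BusRd; mem=46
  op9 P2: load  L1 → S/I/S/S on L1; bus (none); mem=46
  op10 P3: store L1 := 42 → I/I/I/M on L1; bus BusUpgr; mem=46
  op11 P1: store L2 := 11 → I/M/I/I on L2; bus BusRdX; mem=70
  op12 P2: store L3 := 15 → I/I/M/I on L3; bus BusRdX; mem=0
  op13 P0: store L1 := 11 → M/I/I/I on L1; bus BusRdX Flush; mem=42
  op14 P3: load  L0 → I/I/S/S on L0; bus (none); mem=73
  op15 P3: store L1 := 13 → I/I/I/M on L1; bus BusRdX Flush; mem=11
  op16 P1: store L1 := 67 → I/M/I/I on L1; bus BusRdX Flush; mem=13
  op17 P3: load  L1 → I/S/I/S on L1; bus BusRd Flush; mem=67
  op18 P2: load  L3 → I/I/M/I on L3; bus (none); mem=0
  op19 P1: load  L2 → I/M/I/I on L2; bus (none); mem=70
  op20 P1: load  L1 → I/S/I/S on L1; bus (none); mem=67
  op21 P3: store L1 := 30 → I/I/I/M on L1; bus BusUpgr; mem=67
  op22 P3: store L1 := 55 → I/I/I/M on L1; bus (none); mem=67
  op23 P1: store L3 := 76 → I/M/I/I on L3; bus BusRdX Flush; mem=15
  op24 P1: store L1 := 57 → I/M/I/I on L1; bus BusRdX Flush; mem=55
  op25 P1: store L2 := 50 → I/M/I/I on L2; bus (none); mem=70
  op26 P3: store L2 := 65 → I/I/I/M on L2; bus BusRdX Flush; mem=50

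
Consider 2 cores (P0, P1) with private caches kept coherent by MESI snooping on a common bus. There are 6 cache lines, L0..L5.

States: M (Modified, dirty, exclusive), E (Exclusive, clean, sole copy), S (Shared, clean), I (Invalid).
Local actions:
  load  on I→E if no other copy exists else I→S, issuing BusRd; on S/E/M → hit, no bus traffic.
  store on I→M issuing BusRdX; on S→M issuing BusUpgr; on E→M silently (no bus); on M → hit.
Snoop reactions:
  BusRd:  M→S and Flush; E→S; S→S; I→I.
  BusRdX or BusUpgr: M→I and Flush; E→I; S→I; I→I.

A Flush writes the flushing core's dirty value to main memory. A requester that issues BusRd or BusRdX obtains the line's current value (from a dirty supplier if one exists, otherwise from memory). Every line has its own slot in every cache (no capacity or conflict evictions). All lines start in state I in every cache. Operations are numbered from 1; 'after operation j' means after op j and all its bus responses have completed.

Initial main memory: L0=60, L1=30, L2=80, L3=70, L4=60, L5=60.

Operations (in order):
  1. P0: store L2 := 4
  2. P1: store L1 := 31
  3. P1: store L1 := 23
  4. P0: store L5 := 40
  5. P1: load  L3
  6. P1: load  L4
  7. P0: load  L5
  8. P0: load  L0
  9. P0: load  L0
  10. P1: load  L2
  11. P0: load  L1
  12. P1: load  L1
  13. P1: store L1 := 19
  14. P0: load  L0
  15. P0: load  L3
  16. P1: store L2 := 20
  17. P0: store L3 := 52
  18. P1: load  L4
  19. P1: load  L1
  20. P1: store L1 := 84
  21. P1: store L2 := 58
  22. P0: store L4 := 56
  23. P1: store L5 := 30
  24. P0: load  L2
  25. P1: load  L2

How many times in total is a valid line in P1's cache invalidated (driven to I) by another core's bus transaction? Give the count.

invalidations = 2

  op1 P0: store L2 := 4 → M/I on L2; bus BusRdX; mem=80
  op2 P1: store L1 := 31 → I/M on L1; bus BusRdX; mem=30
  op3 P1: store L1 := 23 → I/M on L1; bus (none); mem=30
  op4 P0: store L5 := 40 → M/I on L5; bus BusRdX; mem=60
  op5 P1: load  L3 → I/E on L3; bus BusRd; mem=70
  op6 P1: load  L4 → I/E on L4; bus BusRd; mem=60
  op7 P0: load  L5 → M/I on L5; bus (none); mem=60
  op8 P0: load  L0 → E/I on L0; bus BusRd; mem=60
  op9 P0: load  L0 → E/I on L0; bus (none); mem=60
  op10 P1: load  L2 → S/S on L2; bus BusRd Flush; mem=4
  op11 P0: load  L1 → S/S on L1; bus BusRd Flush; mem=23
  op12 P1: load  L1 → S/S on L1; bus (none); mem=23
  op13 P1: store L1 := 19 → I/M on L1; bus BusUpgr; mem=23
  op14 P0: load  L0 → E/I on L0; bus (none); mem=60
  op15 P0: load  L3 → S/S on L3; bus BusRd; mem=70
  op16 P1: store L2 := 20 → I/M on L2; bus BusUpgr; mem=4
  op17 P0: store L3 := 52 → M/I on L3; bus BusUpgr; mem=70
  op18 P1: load  L4 → I/E on L4; bus (none); mem=60
  op19 P1: load  L1 → I/M on L1; bus (none); mem=23
  op20 P1: store L1 := 84 → I/M on L1; bus (none); mem=23
  op21 P1: store L2 := 58 → I/M on L2; bus (none); mem=4
  op22 P0: store L4 := 56 → M/I on L4; bus BusRdX; mem=60
  op23 P1: store L5 := 30 → I/M on L5; bus BusRdX Flush; mem=40
  op24 P0: load  L2 → S/S on L2; bus BusRd Flush; mem=58
  op25 P1: load  L2 → S/S on L2; bus (none); mem=58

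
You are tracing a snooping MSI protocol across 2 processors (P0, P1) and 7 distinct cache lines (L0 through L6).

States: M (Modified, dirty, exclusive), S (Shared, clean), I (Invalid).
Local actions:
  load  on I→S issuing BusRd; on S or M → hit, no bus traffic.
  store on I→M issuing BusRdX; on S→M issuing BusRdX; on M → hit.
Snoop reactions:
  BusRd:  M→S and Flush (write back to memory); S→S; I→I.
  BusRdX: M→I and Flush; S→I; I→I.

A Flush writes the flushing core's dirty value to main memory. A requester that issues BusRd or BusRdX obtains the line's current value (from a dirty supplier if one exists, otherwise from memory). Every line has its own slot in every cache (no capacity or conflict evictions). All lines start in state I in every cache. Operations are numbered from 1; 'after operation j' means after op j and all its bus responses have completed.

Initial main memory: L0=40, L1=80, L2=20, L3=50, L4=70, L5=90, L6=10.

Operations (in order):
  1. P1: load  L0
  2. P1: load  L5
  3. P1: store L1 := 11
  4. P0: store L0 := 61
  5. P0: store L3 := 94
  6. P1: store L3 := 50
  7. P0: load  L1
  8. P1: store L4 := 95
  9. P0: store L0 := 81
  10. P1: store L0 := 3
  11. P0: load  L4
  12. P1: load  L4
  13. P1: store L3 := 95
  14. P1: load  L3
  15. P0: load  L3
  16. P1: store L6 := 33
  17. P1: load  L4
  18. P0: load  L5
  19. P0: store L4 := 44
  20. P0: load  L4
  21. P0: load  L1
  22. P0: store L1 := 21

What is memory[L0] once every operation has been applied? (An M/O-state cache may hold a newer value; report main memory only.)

memory[L0] = 81

1. P1: load  L0  bus=[BusRd]  L0: P0=I P1=S  mem[L0]=40
2. P1: load  L5  bus=[BusRd]  L5: P0=I P1=S  mem[L5]=90
3. P1: store L1 := 11  bus=[BusRdX]  L1: P0=I P1=M  mem[L1]=80
4. P0: store L0 := 61  bus=[BusRdX]  L0: P0=M P1=I  mem[L0]=40
5. P0: store L3 := 94  bus=[BusRdX]  L3: P0=M P1=I  mem[L3]=50
6. P1: store L3 := 50  bus=[BusRdX,Flush]  L3: P0=I P1=M  mem[L3]=94
7. P0: load  L1  bus=[BusRd,Flush]  L1: P0=S P1=S  mem[L1]=11
8. P1: store L4 := 95  bus=[BusRdX]  L4: P0=I P1=M  mem[L4]=70
9. P0: store L0 := 81  bus=[-]  L0: P0=M P1=I  mem[L0]=40
10. P1: store L0 := 3  bus=[BusRdX,Flush]  L0: P0=I P1=M  mem[L0]=81
11. P0: load  L4  bus=[BusRd,Flush]  L4: P0=S P1=S  mem[L4]=95
12. P1: load  L4  bus=[-]  L4: P0=S P1=S  mem[L4]=95
13. P1: store L3 := 95  bus=[-]  L3: P0=I P1=M  mem[L3]=94
14. P1: load  L3  bus=[-]  L3: P0=I P1=M  mem[L3]=94
15. P0: load  L3  bus=[BusRd,Flush]  L3: P0=S P1=S  mem[L3]=95
16. P1: store L6 := 33  bus=[BusRdX]  L6: P0=I P1=M  mem[L6]=10
17. P1: load  L4  bus=[-]  L4: P0=S P1=S  mem[L4]=95
18. P0: load  L5  bus=[BusRd]  L5: P0=S P1=S  mem[L5]=90
19. P0: store L4 := 44  bus=[BusRdX]  L4: P0=M P1=I  mem[L4]=95
20. P0: load  L4  bus=[-]  L4: P0=M P1=I  mem[L4]=95
21. P0: load  L1  bus=[-]  L1: P0=S P1=S  mem[L1]=11
22. P0: store L1 := 21  bus=[BusRdX]  L1: P0=M P1=I  mem[L1]=11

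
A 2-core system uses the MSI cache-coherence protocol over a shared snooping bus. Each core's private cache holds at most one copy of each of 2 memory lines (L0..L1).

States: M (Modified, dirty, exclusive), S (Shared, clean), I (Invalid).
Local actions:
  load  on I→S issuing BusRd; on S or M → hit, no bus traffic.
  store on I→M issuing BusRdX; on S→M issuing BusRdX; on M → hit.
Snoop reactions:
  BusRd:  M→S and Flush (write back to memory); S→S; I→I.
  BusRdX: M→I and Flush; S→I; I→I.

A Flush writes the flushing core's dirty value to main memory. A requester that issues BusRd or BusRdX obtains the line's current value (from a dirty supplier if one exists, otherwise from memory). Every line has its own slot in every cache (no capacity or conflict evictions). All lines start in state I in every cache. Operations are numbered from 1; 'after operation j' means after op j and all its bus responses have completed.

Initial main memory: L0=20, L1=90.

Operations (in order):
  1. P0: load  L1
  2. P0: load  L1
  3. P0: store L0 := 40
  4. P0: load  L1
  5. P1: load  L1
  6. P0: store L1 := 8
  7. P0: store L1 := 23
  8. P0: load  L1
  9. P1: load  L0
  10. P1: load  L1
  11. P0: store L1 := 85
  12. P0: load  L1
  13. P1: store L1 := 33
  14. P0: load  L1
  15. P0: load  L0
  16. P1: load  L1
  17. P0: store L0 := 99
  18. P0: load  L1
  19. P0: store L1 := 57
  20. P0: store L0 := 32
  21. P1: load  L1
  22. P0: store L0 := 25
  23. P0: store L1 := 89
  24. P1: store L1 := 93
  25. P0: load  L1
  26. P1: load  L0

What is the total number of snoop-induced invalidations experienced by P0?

invalidations = 2

step 1: P0: load  L1  ⟶  SI  (L1)  txn=BusRd  M[L1]=90
step 2: P0: load  L1  ⟶  SI  (L1)  txn=∅  M[L1]=90
step 3: P0: store L0 := 40  ⟶  MI  (L0)  txn=BusRdX  M[L0]=20
step 4: P0: load  L1  ⟶  SI  (L1)  txn=∅  M[L1]=90
step 5: P1: load  L1  ⟶  SS  (L1)  txn=BusRd  M[L1]=90
step 6: P0: store L1 := 8  ⟶  MI  (L1)  txn=BusRdX  M[L1]=90
step 7: P0: store L1 := 23  ⟶  MI  (L1)  txn=∅  M[L1]=90
step 8: P0: load  L1  ⟶  MI  (L1)  txn=∅  M[L1]=90
step 9: P1: load  L0  ⟶  SS  (L0)  txn=BusRd+Flush  M[L0]=40
step 10: P1: load  L1  ⟶  SS  (L1)  txn=BusRd+Flush  M[L1]=23
step 11: P0: store L1 := 85  ⟶  MI  (L1)  txn=BusRdX  M[L1]=23
step 12: P0: load  L1  ⟶  MI  (L1)  txn=∅  M[L1]=23
step 13: P1: store L1 := 33  ⟶  IM  (L1)  txn=BusRdX+Flush  M[L1]=85
step 14: P0: load  L1  ⟶  SS  (L1)  txn=BusRd+Flush  M[L1]=33
step 15: P0: load  L0  ⟶  SS  (L0)  txn=∅  M[L0]=40
step 16: P1: load  L1  ⟶  SS  (L1)  txn=∅  M[L1]=33
step 17: P0: store L0 := 99  ⟶  MI  (L0)  txn=BusRdX  M[L0]=40
step 18: P0: load  L1  ⟶  SS  (L1)  txn=∅  M[L1]=33
step 19: P0: store L1 := 57  ⟶  MI  (L1)  txn=BusRdX  M[L1]=33
step 20: P0: store L0 := 32  ⟶  MI  (L0)  txn=∅  M[L0]=40
step 21: P1: load  L1  ⟶  SS  (L1)  txn=BusRd+Flush  M[L1]=57
step 22: P0: store L0 := 25  ⟶  MI  (L0)  txn=∅  M[L0]=40
step 23: P0: store L1 := 89  ⟶  MI  (L1)  txn=BusRdX  M[L1]=57
step 24: P1: store L1 := 93  ⟶  IM  (L1)  txn=BusRdX+Flush  M[L1]=89
step 25: P0: load  L1  ⟶  SS  (L1)  txn=BusRd+Flush  M[L1]=93
step 26: P1: load  L0  ⟶  SS  (L0)  txn=BusRd+Flush  M[L0]=25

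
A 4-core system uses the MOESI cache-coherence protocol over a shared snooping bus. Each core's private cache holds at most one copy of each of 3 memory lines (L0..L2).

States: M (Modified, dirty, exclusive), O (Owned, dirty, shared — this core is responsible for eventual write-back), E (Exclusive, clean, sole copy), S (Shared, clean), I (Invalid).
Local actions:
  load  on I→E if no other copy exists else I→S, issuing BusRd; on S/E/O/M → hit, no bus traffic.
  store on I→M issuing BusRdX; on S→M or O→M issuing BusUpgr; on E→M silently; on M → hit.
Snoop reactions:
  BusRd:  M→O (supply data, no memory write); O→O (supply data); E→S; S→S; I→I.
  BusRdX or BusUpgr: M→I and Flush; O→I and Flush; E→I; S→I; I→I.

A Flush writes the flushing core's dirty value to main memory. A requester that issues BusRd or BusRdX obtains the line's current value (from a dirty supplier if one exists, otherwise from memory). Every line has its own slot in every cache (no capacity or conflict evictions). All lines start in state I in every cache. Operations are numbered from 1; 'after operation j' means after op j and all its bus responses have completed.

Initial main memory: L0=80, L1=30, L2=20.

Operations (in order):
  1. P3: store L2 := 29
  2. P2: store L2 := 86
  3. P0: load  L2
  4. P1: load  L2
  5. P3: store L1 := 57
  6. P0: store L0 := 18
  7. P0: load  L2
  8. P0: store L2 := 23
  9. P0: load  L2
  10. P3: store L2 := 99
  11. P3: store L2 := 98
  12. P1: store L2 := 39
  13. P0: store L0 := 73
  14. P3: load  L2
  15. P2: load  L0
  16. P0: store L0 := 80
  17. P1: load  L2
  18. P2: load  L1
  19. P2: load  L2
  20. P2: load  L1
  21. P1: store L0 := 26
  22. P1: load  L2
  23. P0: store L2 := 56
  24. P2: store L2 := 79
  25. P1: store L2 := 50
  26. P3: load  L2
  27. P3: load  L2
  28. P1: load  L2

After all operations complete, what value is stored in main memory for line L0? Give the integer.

memory[L0] = 80

1. P3: store L2 := 29  bus=[BusRdX]  L2: P0=I P1=I P2=I P3=M  mem[L2]=20
2. P2: store L2 := 86  bus=[BusRdX,Flush]  L2: P0=I P1=I P2=M P3=I  mem[L2]=29
3. P0: load  L2  bus=[BusRd]  L2: P0=S P1=I P2=O P3=I  mem[L2]=29
4. P1: load  L2  bus=[BusRd]  L2: P0=S P1=S P2=O P3=I  mem[L2]=29
5. P3: store L1 := 57  bus=[BusRdX]  L1: P0=I P1=I P2=I P3=M  mem[L1]=30
6. P0: store L0 := 18  bus=[BusRdX]  L0: P0=M P1=I P2=I P3=I  mem[L0]=80
7. P0: load  L2  bus=[-]  L2: P0=S P1=S P2=O P3=I  mem[L2]=29
8. P0: store L2 := 23  bus=[BusUpgr,Flush]  L2: P0=M P1=I P2=I P3=I  mem[L2]=86
9. P0: load  L2  bus=[-]  L2: P0=M P1=I P2=I P3=I  mem[L2]=86
10. P3: store L2 := 99  bus=[BusRdX,Flush]  L2: P0=I P1=I P2=I P3=M  mem[L2]=23
11. P3: store L2 := 98  bus=[-]  L2: P0=I P1=I P2=I P3=M  mem[L2]=23
12. P1: store L2 := 39  bus=[BusRdX,Flush]  L2: P0=I P1=M P2=I P3=I  mem[L2]=98
13. P0: store L0 := 73  bus=[-]  L0: P0=M P1=I P2=I P3=I  mem[L0]=80
14. P3: load  L2  bus=[BusRd]  L2: P0=I P1=O P2=I P3=S  mem[L2]=98
15. P2: load  L0  bus=[BusRd]  L0: P0=O P1=I P2=S P3=I  mem[L0]=80
16. P0: store L0 := 80  bus=[BusUpgr]  L0: P0=M P1=I P2=I P3=I  mem[L0]=80
17. P1: load  L2  bus=[-]  L2: P0=I P1=O P2=I P3=S  mem[L2]=98
18. P2: load  L1  bus=[BusRd]  L1: P0=I P1=I P2=S P3=O  mem[L1]=30
19. P2: load  L2  bus=[BusRd]  L2: P0=I P1=O P2=S P3=S  mem[L2]=98
20. P2: load  L1  bus=[-]  L1: P0=I P1=I P2=S P3=O  mem[L1]=30
21. P1: store L0 := 26  bus=[BusRdX,Flush]  L0: P0=I P1=M P2=I P3=I  mem[L0]=80
22. P1: load  L2  bus=[-]  L2: P0=I P1=O P2=S P3=S  mem[L2]=98
23. P0: store L2 := 56  bus=[BusRdX,Flush]  L2: P0=M P1=I P2=I P3=I  mem[L2]=39
24. P2: store L2 := 79  bus=[BusRdX,Flush]  L2: P0=I P1=I P2=M P3=I  mem[L2]=56
25. P1: store L2 := 50  bus=[BusRdX,Flush]  L2: P0=I P1=M P2=I P3=I  mem[L2]=79
26. P3: load  L2  bus=[BusRd]  L2: P0=I P1=O P2=I P3=S  mem[L2]=79
27. P3: load  L2  bus=[-]  L2: P0=I P1=O P2=I P3=S  mem[L2]=79
28. P1: load  L2  bus=[-]  L2: P0=I P1=O P2=I P3=S  mem[L2]=79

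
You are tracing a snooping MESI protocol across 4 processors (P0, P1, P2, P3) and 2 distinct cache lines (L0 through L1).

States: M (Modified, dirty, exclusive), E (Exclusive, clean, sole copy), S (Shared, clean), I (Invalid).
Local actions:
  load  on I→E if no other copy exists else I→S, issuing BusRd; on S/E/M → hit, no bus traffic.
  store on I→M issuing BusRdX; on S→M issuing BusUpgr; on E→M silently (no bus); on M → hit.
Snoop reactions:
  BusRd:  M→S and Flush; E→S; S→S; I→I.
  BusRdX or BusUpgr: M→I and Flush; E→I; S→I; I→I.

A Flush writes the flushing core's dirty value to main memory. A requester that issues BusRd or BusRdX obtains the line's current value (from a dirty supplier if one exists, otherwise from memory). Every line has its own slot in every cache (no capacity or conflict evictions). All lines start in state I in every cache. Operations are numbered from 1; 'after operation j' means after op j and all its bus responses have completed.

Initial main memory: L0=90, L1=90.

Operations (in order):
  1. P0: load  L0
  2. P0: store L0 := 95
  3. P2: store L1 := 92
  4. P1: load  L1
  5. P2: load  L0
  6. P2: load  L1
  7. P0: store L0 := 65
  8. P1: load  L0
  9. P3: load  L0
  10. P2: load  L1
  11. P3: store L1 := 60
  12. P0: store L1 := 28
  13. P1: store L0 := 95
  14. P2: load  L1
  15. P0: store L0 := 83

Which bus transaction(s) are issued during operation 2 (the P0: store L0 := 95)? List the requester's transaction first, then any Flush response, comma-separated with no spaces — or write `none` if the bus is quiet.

[1] P0: load  L0 | P0:E(90), P1:I, P2:I, P3:I | bus: BusRd
[2] P0: store L0 := 95 | P0:M(95), P1:I, P2:I, P3:I | bus: none
[3] P2: store L1 := 92 | P0:I, P1:I, P2:M(92), P3:I | bus: BusRdX
[4] P1: load  L1 | P0:I, P1:S(92), P2:S(92), P3:I | bus: BusRd,Flush
[5] P2: load  L0 | P0:S(95), P1:I, P2:S(95), P3:I | bus: BusRd,Flush
[6] P2: load  L1 | P0:I, P1:S(92), P2:S(92), P3:I | bus: none
[7] P0: store L0 := 65 | P0:M(65), P1:I, P2:I, P3:I | bus: BusUpgr
[8] P1: load  L0 | P0:S(65), P1:S(65), P2:I, P3:I | bus: BusRd,Flush
[9] P3: load  L0 | P0:S(65), P1:S(65), P2:I, P3:S(65) | bus: BusRd
[10] P2: load  L1 | P0:I, P1:S(92), P2:S(92), P3:I | bus: none
[11] P3: store L1 := 60 | P0:I, P1:I, P2:I, P3:M(60) | bus: BusRdX
[12] P0: store L1 := 28 | P0:M(28), P1:I, P2:I, P3:I | bus: BusRdX,Flush
[13] P1: store L0 := 95 | P0:I, P1:M(95), P2:I, P3:I | bus: BusUpgr
[14] P2: load  L1 | P0:S(28), P1:I, P2:S(28), P3:I | bus: BusRd,Flush
[15] P0: store L0 := 83 | P0:M(83), P1:I, P2:I, P3:I | bus: BusRdX,Flush

bus = none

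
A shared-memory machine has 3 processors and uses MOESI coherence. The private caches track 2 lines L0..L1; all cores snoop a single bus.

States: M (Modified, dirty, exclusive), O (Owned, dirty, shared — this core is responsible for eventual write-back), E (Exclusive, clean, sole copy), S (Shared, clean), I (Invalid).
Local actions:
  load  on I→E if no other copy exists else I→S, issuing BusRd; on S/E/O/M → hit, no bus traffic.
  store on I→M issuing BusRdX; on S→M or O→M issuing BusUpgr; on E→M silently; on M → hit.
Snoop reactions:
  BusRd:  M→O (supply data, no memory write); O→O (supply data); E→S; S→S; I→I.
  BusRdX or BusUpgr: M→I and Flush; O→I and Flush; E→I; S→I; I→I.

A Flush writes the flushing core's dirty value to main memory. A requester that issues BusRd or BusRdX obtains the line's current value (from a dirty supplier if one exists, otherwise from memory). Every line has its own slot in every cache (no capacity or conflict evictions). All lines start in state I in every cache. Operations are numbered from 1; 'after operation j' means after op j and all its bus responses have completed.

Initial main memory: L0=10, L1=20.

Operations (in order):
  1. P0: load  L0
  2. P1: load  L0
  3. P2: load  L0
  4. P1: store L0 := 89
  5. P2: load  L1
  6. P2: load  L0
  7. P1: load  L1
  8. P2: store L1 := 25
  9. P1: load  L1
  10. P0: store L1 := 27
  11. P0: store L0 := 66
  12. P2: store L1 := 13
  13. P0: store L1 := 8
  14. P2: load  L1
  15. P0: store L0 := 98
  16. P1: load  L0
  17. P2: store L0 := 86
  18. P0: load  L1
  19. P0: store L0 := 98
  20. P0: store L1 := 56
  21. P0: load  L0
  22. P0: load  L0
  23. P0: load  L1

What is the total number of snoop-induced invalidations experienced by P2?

step 1: P0: load  L0  ⟶  EII  (L0)  txn=BusRd  M[L0]=10
step 2: P1: load  L0  ⟶  SSI  (L0)  txn=BusRd  M[L0]=10
step 3: P2: load  L0  ⟶  SSS  (L0)  txn=BusRd  M[L0]=10
step 4: P1: store L0 := 89  ⟶  IMI  (L0)  txn=BusUpgr  M[L0]=10
step 5: P2: load  L1  ⟶  IIE  (L1)  txn=BusRd  M[L1]=20
step 6: P2: load  L0  ⟶  IOS  (L0)  txn=BusRd  M[L0]=10
step 7: P1: load  L1  ⟶  ISS  (L1)  txn=BusRd  M[L1]=20
step 8: P2: store L1 := 25  ⟶  IIM  (L1)  txn=BusUpgr  M[L1]=20
step 9: P1: load  L1  ⟶  ISO  (L1)  txn=BusRd  M[L1]=20
step 10: P0: store L1 := 27  ⟶  MII  (L1)  txn=BusRdX+Flush  M[L1]=25
step 11: P0: store L0 := 66  ⟶  MII  (L0)  txn=BusRdX+Flush  M[L0]=89
step 12: P2: store L1 := 13  ⟶  IIM  (L1)  txn=BusRdX+Flush  M[L1]=27
step 13: P0: store L1 := 8  ⟶  MII  (L1)  txn=BusRdX+Flush  M[L1]=13
step 14: P2: load  L1  ⟶  OIS  (L1)  txn=BusRd  M[L1]=13
step 15: P0: store L0 := 98  ⟶  MII  (L0)  txn=∅  M[L0]=89
step 16: P1: load  L0  ⟶  OSI  (L0)  txn=BusRd  M[L0]=89
step 17: P2: store L0 := 86  ⟶  IIM  (L0)  txn=BusRdX+Flush  M[L0]=98
step 18: P0: load  L1  ⟶  OIS  (L1)  txn=∅  M[L1]=13
step 19: P0: store L0 := 98  ⟶  MII  (L0)  txn=BusRdX+Flush  M[L0]=86
step 20: P0: store L1 := 56  ⟶  MII  (L1)  txn=BusUpgr  M[L1]=13
step 21: P0: load  L0  ⟶  MII  (L0)  txn=∅  M[L0]=86
step 22: P0: load  L0  ⟶  MII  (L0)  txn=∅  M[L0]=86
step 23: P0: load  L1  ⟶  MII  (L1)  txn=∅  M[L1]=13

invalidations = 6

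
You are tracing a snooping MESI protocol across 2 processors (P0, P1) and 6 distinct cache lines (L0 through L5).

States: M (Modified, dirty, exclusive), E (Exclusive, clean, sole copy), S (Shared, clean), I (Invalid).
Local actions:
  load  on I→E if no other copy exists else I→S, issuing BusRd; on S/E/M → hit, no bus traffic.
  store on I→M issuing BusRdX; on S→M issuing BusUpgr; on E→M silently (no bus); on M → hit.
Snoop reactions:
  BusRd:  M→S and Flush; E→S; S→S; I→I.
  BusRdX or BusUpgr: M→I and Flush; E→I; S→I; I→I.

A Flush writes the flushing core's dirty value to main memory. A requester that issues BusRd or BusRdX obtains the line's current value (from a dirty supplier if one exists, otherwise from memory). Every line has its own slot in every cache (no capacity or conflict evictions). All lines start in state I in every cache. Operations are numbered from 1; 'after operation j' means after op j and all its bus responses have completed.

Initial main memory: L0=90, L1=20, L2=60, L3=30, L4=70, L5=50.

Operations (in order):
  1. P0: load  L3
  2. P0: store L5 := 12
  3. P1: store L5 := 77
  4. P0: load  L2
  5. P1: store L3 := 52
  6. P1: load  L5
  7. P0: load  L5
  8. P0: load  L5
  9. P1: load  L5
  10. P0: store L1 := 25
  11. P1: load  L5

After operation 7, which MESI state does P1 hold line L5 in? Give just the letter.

state = S

step 1: P0: load  L3  ⟶  EI  (L3)  txn=BusRd  M[L3]=30
step 2: P0: store L5 := 12  ⟶  MI  (L5)  txn=BusRdX  M[L5]=50
step 3: P1: store L5 := 77  ⟶  IM  (L5)  txn=BusRdX+Flush  M[L5]=12
step 4: P0: load  L2  ⟶  EI  (L2)  txn=BusRd  M[L2]=60
step 5: P1: store L3 := 52  ⟶  IM  (L3)  txn=BusRdX  M[L3]=30
step 6: P1: load  L5  ⟶  IM  (L5)  txn=∅  M[L5]=12
step 7: P0: load  L5  ⟶  SS  (L5)  txn=BusRd+Flush  M[L5]=77
step 8: P0: load  L5  ⟶  SS  (L5)  txn=∅  M[L5]=77
step 9: P1: load  L5  ⟶  SS  (L5)  txn=∅  M[L5]=77
step 10: P0: store L1 := 25  ⟶  MI  (L1)  txn=BusRdX  M[L1]=20
step 11: P1: load  L5  ⟶  SS  (L5)  txn=∅  M[L5]=77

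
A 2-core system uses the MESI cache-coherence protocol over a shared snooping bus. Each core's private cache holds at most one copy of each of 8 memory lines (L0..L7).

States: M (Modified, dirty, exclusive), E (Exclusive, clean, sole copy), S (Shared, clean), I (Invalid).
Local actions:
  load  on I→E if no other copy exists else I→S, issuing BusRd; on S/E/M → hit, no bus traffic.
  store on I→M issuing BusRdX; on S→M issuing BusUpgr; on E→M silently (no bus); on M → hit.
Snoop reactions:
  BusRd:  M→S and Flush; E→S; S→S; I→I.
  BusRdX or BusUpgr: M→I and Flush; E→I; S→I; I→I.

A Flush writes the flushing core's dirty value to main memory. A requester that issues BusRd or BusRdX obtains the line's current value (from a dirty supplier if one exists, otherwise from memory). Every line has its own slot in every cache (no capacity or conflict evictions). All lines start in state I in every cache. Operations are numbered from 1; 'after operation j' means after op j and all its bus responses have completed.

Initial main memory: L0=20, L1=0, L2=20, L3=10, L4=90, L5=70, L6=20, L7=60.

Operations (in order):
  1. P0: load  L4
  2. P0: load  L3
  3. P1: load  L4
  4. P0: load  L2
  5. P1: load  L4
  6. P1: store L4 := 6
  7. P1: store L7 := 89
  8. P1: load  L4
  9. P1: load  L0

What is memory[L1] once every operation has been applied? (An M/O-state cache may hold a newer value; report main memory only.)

  op1 P0: load  L4 → E/I on L4; bus BusRd; mem=90
  op2 P0: load  L3 → E/I on L3; bus BusRd; mem=10
  op3 P1: load  L4 → S/S on L4; bus BusRd; mem=90
  op4 P0: load  L2 → E/I on L2; bus BusRd; mem=20
  op5 P1: load  L4 → S/S on L4; bus (none); mem=90
  op6 P1: store L4 := 6 → I/M on L4; bus BusUpgr; mem=90
  op7 P1: store L7 := 89 → I/M on L7; bus BusRdX; mem=60
  op8 P1: load  L4 → I/M on L4; bus (none); mem=90
  op9 P1: load  L0 → I/E on L0; bus BusRd; mem=20

memory[L1] = 0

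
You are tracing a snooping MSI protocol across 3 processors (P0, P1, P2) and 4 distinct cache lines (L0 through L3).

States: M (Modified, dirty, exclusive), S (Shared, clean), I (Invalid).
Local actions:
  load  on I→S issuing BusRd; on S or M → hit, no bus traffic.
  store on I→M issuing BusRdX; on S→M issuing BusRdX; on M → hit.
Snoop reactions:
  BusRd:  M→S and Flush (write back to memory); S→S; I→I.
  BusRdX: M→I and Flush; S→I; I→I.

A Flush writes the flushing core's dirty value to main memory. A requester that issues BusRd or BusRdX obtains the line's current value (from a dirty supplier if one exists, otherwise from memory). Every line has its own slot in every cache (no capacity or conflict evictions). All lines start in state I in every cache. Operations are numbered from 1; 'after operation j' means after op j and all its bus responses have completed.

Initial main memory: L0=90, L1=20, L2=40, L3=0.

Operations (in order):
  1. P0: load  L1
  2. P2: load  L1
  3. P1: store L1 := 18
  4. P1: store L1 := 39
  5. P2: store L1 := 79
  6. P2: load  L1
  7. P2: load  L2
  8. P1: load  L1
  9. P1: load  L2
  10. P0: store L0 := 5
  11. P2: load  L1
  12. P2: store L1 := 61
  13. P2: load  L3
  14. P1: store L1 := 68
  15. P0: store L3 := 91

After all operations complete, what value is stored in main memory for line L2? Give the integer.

memory[L2] = 40

step 1: P0: load  L1  ⟶  SII  (L1)  txn=BusRd  M[L1]=20
step 2: P2: load  L1  ⟶  SIS  (L1)  txn=BusRd  M[L1]=20
step 3: P1: store L1 := 18  ⟶  IMI  (L1)  txn=BusRdX  M[L1]=20
step 4: P1: store L1 := 39  ⟶  IMI  (L1)  txn=∅  M[L1]=20
step 5: P2: store L1 := 79  ⟶  IIM  (L1)  txn=BusRdX+Flush  M[L1]=39
step 6: P2: load  L1  ⟶  IIM  (L1)  txn=∅  M[L1]=39
step 7: P2: load  L2  ⟶  IIS  (L2)  txn=BusRd  M[L2]=40
step 8: P1: load  L1  ⟶  ISS  (L1)  txn=BusRd+Flush  M[L1]=79
step 9: P1: load  L2  ⟶  ISS  (L2)  txn=BusRd  M[L2]=40
step 10: P0: store L0 := 5  ⟶  MII  (L0)  txn=BusRdX  M[L0]=90
step 11: P2: load  L1  ⟶  ISS  (L1)  txn=∅  M[L1]=79
step 12: P2: store L1 := 61  ⟶  IIM  (L1)  txn=BusRdX  M[L1]=79
step 13: P2: load  L3  ⟶  IIS  (L3)  txn=BusRd  M[L3]=0
step 14: P1: store L1 := 68  ⟶  IMI  (L1)  txn=BusRdX+Flush  M[L1]=61
step 15: P0: store L3 := 91  ⟶  MII  (L3)  txn=BusRdX  M[L3]=0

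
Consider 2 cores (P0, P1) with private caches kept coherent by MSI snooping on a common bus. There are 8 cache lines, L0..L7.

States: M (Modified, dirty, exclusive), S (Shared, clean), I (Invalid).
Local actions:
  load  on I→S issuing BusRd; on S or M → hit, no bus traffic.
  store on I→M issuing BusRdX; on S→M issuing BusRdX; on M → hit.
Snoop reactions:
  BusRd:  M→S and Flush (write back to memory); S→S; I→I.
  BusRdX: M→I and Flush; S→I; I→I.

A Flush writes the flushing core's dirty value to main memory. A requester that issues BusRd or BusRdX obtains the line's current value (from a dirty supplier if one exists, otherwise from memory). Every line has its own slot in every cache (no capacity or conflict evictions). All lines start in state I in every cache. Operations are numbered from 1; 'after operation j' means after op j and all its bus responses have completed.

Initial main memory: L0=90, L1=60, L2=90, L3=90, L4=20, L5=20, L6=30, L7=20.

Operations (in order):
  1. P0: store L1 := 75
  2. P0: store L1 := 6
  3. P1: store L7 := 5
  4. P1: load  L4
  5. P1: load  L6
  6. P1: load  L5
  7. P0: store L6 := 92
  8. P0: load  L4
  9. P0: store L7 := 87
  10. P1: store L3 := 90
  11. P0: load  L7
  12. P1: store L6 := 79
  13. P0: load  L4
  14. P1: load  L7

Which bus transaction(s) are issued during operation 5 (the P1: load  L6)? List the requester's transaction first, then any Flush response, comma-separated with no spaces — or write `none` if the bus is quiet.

[1] P0: store L1 := 75 | P0:M(75), P1:I | bus: BusRdX
[2] P0: store L1 := 6 | P0:M(6), P1:I | bus: none
[3] P1: store L7 := 5 | P0:I, P1:M(5) | bus: BusRdX
[4] P1: load  L4 | P0:I, P1:S(20) | bus: BusRd
[5] P1: load  L6 | P0:I, P1:S(30) | bus: BusRd
[6] P1: load  L5 | P0:I, P1:S(20) | bus: BusRd
[7] P0: store L6 := 92 | P0:M(92), P1:I | bus: BusRdX
[8] P0: load  L4 | P0:S(20), P1:S(20) | bus: BusRd
[9] P0: store L7 := 87 | P0:M(87), P1:I | bus: BusRdX,Flush
[10] P1: store L3 := 90 | P0:I, P1:M(90) | bus: BusRdX
[11] P0: load  L7 | P0:M(87), P1:I | bus: none
[12] P1: store L6 := 79 | P0:I, P1:M(79) | bus: BusRdX,Flush
[13] P0: load  L4 | P0:S(20), P1:S(20) | bus: none
[14] P1: load  L7 | P0:S(87), P1:S(87) | bus: BusRd,Flush

bus = BusRd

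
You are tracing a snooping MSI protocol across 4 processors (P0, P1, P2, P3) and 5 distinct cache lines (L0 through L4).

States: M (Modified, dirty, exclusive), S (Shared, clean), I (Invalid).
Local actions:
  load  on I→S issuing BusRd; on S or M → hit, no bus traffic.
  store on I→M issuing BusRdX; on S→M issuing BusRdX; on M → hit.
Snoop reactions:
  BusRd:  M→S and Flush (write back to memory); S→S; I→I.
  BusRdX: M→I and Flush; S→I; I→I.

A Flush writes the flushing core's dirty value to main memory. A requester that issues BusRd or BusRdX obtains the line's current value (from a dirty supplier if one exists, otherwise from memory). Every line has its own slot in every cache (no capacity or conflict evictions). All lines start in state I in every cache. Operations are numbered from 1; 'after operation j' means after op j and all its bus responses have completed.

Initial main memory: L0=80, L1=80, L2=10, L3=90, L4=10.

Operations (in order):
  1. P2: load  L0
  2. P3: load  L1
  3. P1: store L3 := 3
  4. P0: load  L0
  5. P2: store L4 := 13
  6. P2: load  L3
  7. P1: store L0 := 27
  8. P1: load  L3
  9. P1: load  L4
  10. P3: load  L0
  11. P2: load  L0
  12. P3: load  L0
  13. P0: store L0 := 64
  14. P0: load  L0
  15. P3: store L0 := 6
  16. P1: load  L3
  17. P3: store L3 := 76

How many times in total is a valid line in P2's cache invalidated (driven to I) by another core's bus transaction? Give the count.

invalidations = 3

1. P2: load  L0  bus=[BusRd]  L0: P0=I P1=I P2=S P3=I  mem[L0]=80
2. P3: load  L1  bus=[BusRd]  L1: P0=I P1=I P2=I P3=S  mem[L1]=80
3. P1: store L3 := 3  bus=[BusRdX]  L3: P0=I P1=M P2=I P3=I  mem[L3]=90
4. P0: load  L0  bus=[BusRd]  L0: P0=S P1=I P2=S P3=I  mem[L0]=80
5. P2: store L4 := 13  bus=[BusRdX]  L4: P0=I P1=I P2=M P3=I  mem[L4]=10
6. P2: load  L3  bus=[BusRd,Flush]  L3: P0=I P1=S P2=S P3=I  mem[L3]=3
7. P1: store L0 := 27  bus=[BusRdX]  L0: P0=I P1=M P2=I P3=I  mem[L0]=80
8. P1: load  L3  bus=[-]  L3: P0=I P1=S P2=S P3=I  mem[L3]=3
9. P1: load  L4  bus=[BusRd,Flush]  L4: P0=I P1=S P2=S P3=I  mem[L4]=13
10. P3: load  L0  bus=[BusRd,Flush]  L0: P0=I P1=S P2=I P3=S  mem[L0]=27
11. P2: load  L0  bus=[BusRd]  L0: P0=I P1=S P2=S P3=S  mem[L0]=27
12. P3: load  L0  bus=[-]  L0: P0=I P1=S P2=S P3=S  mem[L0]=27
13. P0: store L0 := 64  bus=[BusRdX]  L0: P0=M P1=I P2=I P3=I  mem[L0]=27
14. P0: load  L0  bus=[-]  L0: P0=M P1=I P2=I P3=I  mem[L0]=27
15. P3: store L0 := 6  bus=[BusRdX,Flush]  L0: P0=I P1=I P2=I P3=M  mem[L0]=64
16. P1: load  L3  bus=[-]  L3: P0=I P1=S P2=S P3=I  mem[L3]=3
17. P3: store L3 := 76  bus=[BusRdX]  L3: P0=I P1=I P2=I P3=M  mem[L3]=3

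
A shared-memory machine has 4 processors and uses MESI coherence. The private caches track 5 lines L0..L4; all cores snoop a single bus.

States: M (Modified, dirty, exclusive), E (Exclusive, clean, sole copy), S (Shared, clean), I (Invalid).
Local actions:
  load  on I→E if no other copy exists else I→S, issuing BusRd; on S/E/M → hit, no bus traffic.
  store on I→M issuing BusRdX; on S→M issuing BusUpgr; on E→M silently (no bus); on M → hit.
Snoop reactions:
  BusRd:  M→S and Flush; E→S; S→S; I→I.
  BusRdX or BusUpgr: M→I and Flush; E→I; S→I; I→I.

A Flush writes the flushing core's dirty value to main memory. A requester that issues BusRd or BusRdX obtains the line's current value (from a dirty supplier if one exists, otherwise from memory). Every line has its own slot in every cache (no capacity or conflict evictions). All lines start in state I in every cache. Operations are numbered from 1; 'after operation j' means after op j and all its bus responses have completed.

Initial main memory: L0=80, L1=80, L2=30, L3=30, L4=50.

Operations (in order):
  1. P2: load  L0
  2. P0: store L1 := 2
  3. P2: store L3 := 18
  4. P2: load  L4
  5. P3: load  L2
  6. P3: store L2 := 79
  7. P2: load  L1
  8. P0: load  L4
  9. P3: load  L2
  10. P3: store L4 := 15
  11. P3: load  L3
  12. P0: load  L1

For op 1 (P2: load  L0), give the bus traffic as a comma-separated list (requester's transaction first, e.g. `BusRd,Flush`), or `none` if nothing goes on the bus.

bus = BusRd

[1] P2: load  L0 | P0:I, P1:I, P2:E(80), P3:I | bus: BusRd
[2] P0: store L1 := 2 | P0:M(2), P1:I, P2:I, P3:I | bus: BusRdX
[3] P2: store L3 := 18 | P0:I, P1:I, P2:M(18), P3:I | bus: BusRdX
[4] P2: load  L4 | P0:I, P1:I, P2:E(50), P3:I | bus: BusRd
[5] P3: load  L2 | P0:I, P1:I, P2:I, P3:E(30) | bus: BusRd
[6] P3: store L2 := 79 | P0:I, P1:I, P2:I, P3:M(79) | bus: none
[7] P2: load  L1 | P0:S(2), P1:I, P2:S(2), P3:I | bus: BusRd,Flush
[8] P0: load  L4 | P0:S(50), P1:I, P2:S(50), P3:I | bus: BusRd
[9] P3: load  L2 | P0:I, P1:I, P2:I, P3:M(79) | bus: none
[10] P3: store L4 := 15 | P0:I, P1:I, P2:I, P3:M(15) | bus: BusRdX
[11] P3: load  L3 | P0:I, P1:I, P2:S(18), P3:S(18) | bus: BusRd,Flush
[12] P0: load  L1 | P0:S(2), P1:I, P2:S(2), P3:I | bus: none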